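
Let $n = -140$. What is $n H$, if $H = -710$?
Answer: $99400$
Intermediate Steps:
$n H = \left(-140\right) \left(-710\right) = 99400$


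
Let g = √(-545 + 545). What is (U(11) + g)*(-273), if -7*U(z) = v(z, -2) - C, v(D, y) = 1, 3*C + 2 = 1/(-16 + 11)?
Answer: 338/5 ≈ 67.600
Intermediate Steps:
C = -11/15 (C = -⅔ + 1/(3*(-16 + 11)) = -⅔ + (⅓)/(-5) = -⅔ + (⅓)*(-⅕) = -⅔ - 1/15 = -11/15 ≈ -0.73333)
U(z) = -26/105 (U(z) = -(1 - 1*(-11/15))/7 = -(1 + 11/15)/7 = -⅐*26/15 = -26/105)
g = 0 (g = √0 = 0)
(U(11) + g)*(-273) = (-26/105 + 0)*(-273) = -26/105*(-273) = 338/5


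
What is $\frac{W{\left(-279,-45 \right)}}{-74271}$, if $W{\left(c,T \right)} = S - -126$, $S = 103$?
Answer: $- \frac{229}{74271} \approx -0.0030833$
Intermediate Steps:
$W{\left(c,T \right)} = 229$ ($W{\left(c,T \right)} = 103 - -126 = 103 + 126 = 229$)
$\frac{W{\left(-279,-45 \right)}}{-74271} = \frac{229}{-74271} = 229 \left(- \frac{1}{74271}\right) = - \frac{229}{74271}$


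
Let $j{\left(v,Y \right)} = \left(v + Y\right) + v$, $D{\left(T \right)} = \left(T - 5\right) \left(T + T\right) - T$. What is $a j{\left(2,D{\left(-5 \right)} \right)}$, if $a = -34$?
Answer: $-3706$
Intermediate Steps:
$D{\left(T \right)} = - T + 2 T \left(-5 + T\right)$ ($D{\left(T \right)} = \left(-5 + T\right) 2 T - T = 2 T \left(-5 + T\right) - T = - T + 2 T \left(-5 + T\right)$)
$j{\left(v,Y \right)} = Y + 2 v$ ($j{\left(v,Y \right)} = \left(Y + v\right) + v = Y + 2 v$)
$a j{\left(2,D{\left(-5 \right)} \right)} = - 34 \left(- 5 \left(-11 + 2 \left(-5\right)\right) + 2 \cdot 2\right) = - 34 \left(- 5 \left(-11 - 10\right) + 4\right) = - 34 \left(\left(-5\right) \left(-21\right) + 4\right) = - 34 \left(105 + 4\right) = \left(-34\right) 109 = -3706$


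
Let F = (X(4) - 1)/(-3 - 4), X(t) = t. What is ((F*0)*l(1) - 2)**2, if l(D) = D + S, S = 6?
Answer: 4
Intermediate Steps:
l(D) = 6 + D (l(D) = D + 6 = 6 + D)
F = -3/7 (F = (4 - 1)/(-3 - 4) = 3/(-7) = 3*(-1/7) = -3/7 ≈ -0.42857)
((F*0)*l(1) - 2)**2 = ((-3/7*0)*(6 + 1) - 2)**2 = (0*7 - 2)**2 = (0 - 2)**2 = (-2)**2 = 4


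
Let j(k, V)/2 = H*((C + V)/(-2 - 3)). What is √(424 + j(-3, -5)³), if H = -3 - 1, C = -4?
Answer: 2*I*√400310/25 ≈ 50.616*I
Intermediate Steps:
H = -4
j(k, V) = -32/5 + 8*V/5 (j(k, V) = 2*(-4*(-4 + V)/(-2 - 3)) = 2*(-4*(-4 + V)/(-5)) = 2*(-4*(-4 + V)*(-1)/5) = 2*(-4*(⅘ - V/5)) = 2*(-16/5 + 4*V/5) = -32/5 + 8*V/5)
√(424 + j(-3, -5)³) = √(424 + (-32/5 + (8/5)*(-5))³) = √(424 + (-32/5 - 8)³) = √(424 + (-72/5)³) = √(424 - 373248/125) = √(-320248/125) = 2*I*√400310/25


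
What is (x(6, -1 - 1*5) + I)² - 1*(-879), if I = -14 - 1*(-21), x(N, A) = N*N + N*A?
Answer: 928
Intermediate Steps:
x(N, A) = N² + A*N
I = 7 (I = -14 + 21 = 7)
(x(6, -1 - 1*5) + I)² - 1*(-879) = (6*((-1 - 1*5) + 6) + 7)² - 1*(-879) = (6*((-1 - 5) + 6) + 7)² + 879 = (6*(-6 + 6) + 7)² + 879 = (6*0 + 7)² + 879 = (0 + 7)² + 879 = 7² + 879 = 49 + 879 = 928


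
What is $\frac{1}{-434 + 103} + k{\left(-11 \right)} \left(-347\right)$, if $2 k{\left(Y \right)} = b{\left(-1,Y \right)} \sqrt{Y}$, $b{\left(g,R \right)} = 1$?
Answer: $- \frac{1}{331} - \frac{347 i \sqrt{11}}{2} \approx -0.0030211 - 575.43 i$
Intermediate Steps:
$k{\left(Y \right)} = \frac{\sqrt{Y}}{2}$ ($k{\left(Y \right)} = \frac{1 \sqrt{Y}}{2} = \frac{\sqrt{Y}}{2}$)
$\frac{1}{-434 + 103} + k{\left(-11 \right)} \left(-347\right) = \frac{1}{-434 + 103} + \frac{\sqrt{-11}}{2} \left(-347\right) = \frac{1}{-331} + \frac{i \sqrt{11}}{2} \left(-347\right) = - \frac{1}{331} + \frac{i \sqrt{11}}{2} \left(-347\right) = - \frac{1}{331} - \frac{347 i \sqrt{11}}{2}$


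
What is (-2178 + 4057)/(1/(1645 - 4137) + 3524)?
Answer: 4682468/8781807 ≈ 0.53320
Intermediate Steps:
(-2178 + 4057)/(1/(1645 - 4137) + 3524) = 1879/(1/(-2492) + 3524) = 1879/(-1/2492 + 3524) = 1879/(8781807/2492) = 1879*(2492/8781807) = 4682468/8781807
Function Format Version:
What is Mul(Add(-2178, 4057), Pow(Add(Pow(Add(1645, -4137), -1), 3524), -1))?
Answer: Rational(4682468, 8781807) ≈ 0.53320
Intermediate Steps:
Mul(Add(-2178, 4057), Pow(Add(Pow(Add(1645, -4137), -1), 3524), -1)) = Mul(1879, Pow(Add(Pow(-2492, -1), 3524), -1)) = Mul(1879, Pow(Add(Rational(-1, 2492), 3524), -1)) = Mul(1879, Pow(Rational(8781807, 2492), -1)) = Mul(1879, Rational(2492, 8781807)) = Rational(4682468, 8781807)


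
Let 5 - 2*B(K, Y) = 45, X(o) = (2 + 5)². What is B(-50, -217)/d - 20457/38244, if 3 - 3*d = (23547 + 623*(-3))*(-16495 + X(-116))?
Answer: -810362011703/1514956984156 ≈ -0.53491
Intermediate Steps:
X(o) = 49 (X(o) = 7² = 49)
B(K, Y) = -20 (B(K, Y) = 5/2 - ½*45 = 5/2 - 45/2 = -20)
d = 118838797 (d = 1 - (23547 + 623*(-3))*(-16495 + 49)/3 = 1 - (23547 - 1869)*(-16446)/3 = 1 - 7226*(-16446) = 1 - ⅓*(-356516388) = 1 + 118838796 = 118838797)
B(-50, -217)/d - 20457/38244 = -20/118838797 - 20457/38244 = -20*1/118838797 - 20457*1/38244 = -20/118838797 - 6819/12748 = -810362011703/1514956984156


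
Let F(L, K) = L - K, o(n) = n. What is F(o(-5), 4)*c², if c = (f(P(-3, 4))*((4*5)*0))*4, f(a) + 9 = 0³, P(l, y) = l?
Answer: 0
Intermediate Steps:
f(a) = -9 (f(a) = -9 + 0³ = -9 + 0 = -9)
c = 0 (c = -9*4*5*0*4 = -180*0*4 = -9*0*4 = 0*4 = 0)
F(o(-5), 4)*c² = (-5 - 1*4)*0² = (-5 - 4)*0 = -9*0 = 0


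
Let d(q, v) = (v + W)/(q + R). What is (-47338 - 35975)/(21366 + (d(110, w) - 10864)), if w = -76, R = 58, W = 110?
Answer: -6998292/882185 ≈ -7.9329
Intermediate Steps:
d(q, v) = (110 + v)/(58 + q) (d(q, v) = (v + 110)/(q + 58) = (110 + v)/(58 + q))
(-47338 - 35975)/(21366 + (d(110, w) - 10864)) = (-47338 - 35975)/(21366 + ((110 - 76)/(58 + 110) - 10864)) = -83313/(21366 + (34/168 - 10864)) = -83313/(21366 + ((1/168)*34 - 10864)) = -83313/(21366 + (17/84 - 10864)) = -83313/(21366 - 912559/84) = -83313/882185/84 = -83313*84/882185 = -6998292/882185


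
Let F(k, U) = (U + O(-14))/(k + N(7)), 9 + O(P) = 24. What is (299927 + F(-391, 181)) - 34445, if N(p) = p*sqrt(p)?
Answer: 20248008340/76269 - 686*sqrt(7)/76269 ≈ 2.6548e+5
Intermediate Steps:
O(P) = 15 (O(P) = -9 + 24 = 15)
N(p) = p**(3/2)
F(k, U) = (15 + U)/(k + 7*sqrt(7)) (F(k, U) = (U + 15)/(k + 7**(3/2)) = (15 + U)/(k + 7*sqrt(7)))
(299927 + F(-391, 181)) - 34445 = (299927 + (15 + 181)/(-391 + 7*sqrt(7))) - 34445 = (299927 + 196/(-391 + 7*sqrt(7))) - 34445 = 265482 + 196/(-391 + 7*sqrt(7))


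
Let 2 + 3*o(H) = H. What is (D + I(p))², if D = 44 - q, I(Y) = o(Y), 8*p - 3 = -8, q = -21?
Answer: 263169/64 ≈ 4112.0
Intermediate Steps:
p = -5/8 (p = 3/8 + (⅛)*(-8) = 3/8 - 1 = -5/8 ≈ -0.62500)
o(H) = -⅔ + H/3
I(Y) = -⅔ + Y/3
D = 65 (D = 44 - 1*(-21) = 44 + 21 = 65)
(D + I(p))² = (65 + (-⅔ + (⅓)*(-5/8)))² = (65 + (-⅔ - 5/24))² = (65 - 7/8)² = (513/8)² = 263169/64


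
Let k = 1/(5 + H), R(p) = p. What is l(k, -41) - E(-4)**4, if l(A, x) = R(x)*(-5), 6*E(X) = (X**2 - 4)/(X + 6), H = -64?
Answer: 204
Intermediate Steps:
k = -1/59 (k = 1/(5 - 64) = 1/(-59) = -1/59 ≈ -0.016949)
E(X) = (-4 + X**2)/(6*(6 + X)) (E(X) = ((X**2 - 4)/(X + 6))/6 = ((-4 + X**2)/(6 + X))/6 = (-4 + X**2)/(6*(6 + X)))
l(A, x) = -5*x (l(A, x) = x*(-5) = -5*x)
l(k, -41) - E(-4)**4 = -5*(-41) - ((-4 + (-4)**2)/(6*(6 - 4)))**4 = 205 - ((1/6)*(-4 + 16)/2)**4 = 205 - ((1/6)*(1/2)*12)**4 = 205 - 1*1**4 = 205 - 1*1 = 205 - 1 = 204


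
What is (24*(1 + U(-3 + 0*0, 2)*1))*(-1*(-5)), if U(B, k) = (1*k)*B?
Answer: -600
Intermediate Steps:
U(B, k) = B*k (U(B, k) = k*B = B*k)
(24*(1 + U(-3 + 0*0, 2)*1))*(-1*(-5)) = (24*(1 + ((-3 + 0*0)*2)*1))*(-1*(-5)) = (24*(1 + ((-3 + 0)*2)*1))*5 = (24*(1 - 3*2*1))*5 = (24*(1 - 6*1))*5 = (24*(1 - 6))*5 = (24*(-5))*5 = -120*5 = -600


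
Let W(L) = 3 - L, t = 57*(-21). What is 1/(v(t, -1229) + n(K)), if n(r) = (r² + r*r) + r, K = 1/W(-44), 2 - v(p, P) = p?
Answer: 2209/2648640 ≈ 0.00083401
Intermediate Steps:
t = -1197
v(p, P) = 2 - p
K = 1/47 (K = 1/(3 - 1*(-44)) = 1/(3 + 44) = 1/47 ≈ 0.021277)
n(r) = r + 2*r² (n(r) = (r² + r²) + r = 2*r² + r = r + 2*r²)
1/(v(t, -1229) + n(K)) = 1/((2 - 1*(-1197)) + (1 + 2*(1/47))/47) = 1/((2 + 1197) + (1 + 2/47)/47) = 1/(1199 + (1/47)*(49/47)) = 1/(1199 + 49/2209) = 1/(2648640/2209) = 2209/2648640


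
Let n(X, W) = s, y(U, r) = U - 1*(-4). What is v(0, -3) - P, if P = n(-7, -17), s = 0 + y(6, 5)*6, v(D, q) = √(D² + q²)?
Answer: -57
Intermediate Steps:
y(U, r) = 4 + U (y(U, r) = U + 4 = 4 + U)
s = 60 (s = 0 + (4 + 6)*6 = 0 + 10*6 = 0 + 60 = 60)
n(X, W) = 60
P = 60
v(0, -3) - P = √(0² + (-3)²) - 1*60 = √(0 + 9) - 60 = √9 - 60 = 3 - 60 = -57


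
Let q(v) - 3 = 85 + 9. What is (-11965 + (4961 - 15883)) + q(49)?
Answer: -22790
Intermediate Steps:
q(v) = 97 (q(v) = 3 + (85 + 9) = 3 + 94 = 97)
(-11965 + (4961 - 15883)) + q(49) = (-11965 + (4961 - 15883)) + 97 = (-11965 - 10922) + 97 = -22887 + 97 = -22790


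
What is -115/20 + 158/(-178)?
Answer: -2363/356 ≈ -6.6376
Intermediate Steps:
-115/20 + 158/(-178) = -115*1/20 + 158*(-1/178) = -23/4 - 79/89 = -2363/356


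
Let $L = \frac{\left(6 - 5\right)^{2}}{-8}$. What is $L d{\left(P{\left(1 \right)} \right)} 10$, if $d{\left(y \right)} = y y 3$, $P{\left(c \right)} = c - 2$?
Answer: $- \frac{15}{4} \approx -3.75$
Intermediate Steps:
$P{\left(c \right)} = -2 + c$
$d{\left(y \right)} = 3 y^{2}$ ($d{\left(y \right)} = y^{2} \cdot 3 = 3 y^{2}$)
$L = - \frac{1}{8}$ ($L = 1^{2} \left(- \frac{1}{8}\right) = 1 \left(- \frac{1}{8}\right) = - \frac{1}{8} \approx -0.125$)
$L d{\left(P{\left(1 \right)} \right)} 10 = - \frac{3 \left(-2 + 1\right)^{2}}{8} \cdot 10 = - \frac{3 \left(-1\right)^{2}}{8} \cdot 10 = - \frac{3 \cdot 1}{8} \cdot 10 = \left(- \frac{1}{8}\right) 3 \cdot 10 = \left(- \frac{3}{8}\right) 10 = - \frac{15}{4}$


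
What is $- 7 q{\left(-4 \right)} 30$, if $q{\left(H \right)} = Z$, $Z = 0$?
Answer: $0$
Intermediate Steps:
$q{\left(H \right)} = 0$
$- 7 q{\left(-4 \right)} 30 = \left(-7\right) 0 \cdot 30 = 0 \cdot 30 = 0$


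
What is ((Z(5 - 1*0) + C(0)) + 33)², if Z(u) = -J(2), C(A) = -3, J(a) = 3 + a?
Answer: 625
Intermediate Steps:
Z(u) = -5 (Z(u) = -(3 + 2) = -1*5 = -5)
((Z(5 - 1*0) + C(0)) + 33)² = ((-5 - 3) + 33)² = (-8 + 33)² = 25² = 625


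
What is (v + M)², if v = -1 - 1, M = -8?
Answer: 100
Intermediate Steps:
v = -2
(v + M)² = (-2 - 8)² = (-10)² = 100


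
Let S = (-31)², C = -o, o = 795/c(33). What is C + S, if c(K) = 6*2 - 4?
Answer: 6893/8 ≈ 861.63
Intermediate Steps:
c(K) = 8 (c(K) = 12 - 4 = 8)
o = 795/8 ≈ 99.375
C = -795/8 (C = -1*795/8 = -795/8 ≈ -99.375)
S = 961
C + S = -795/8 + 961 = 6893/8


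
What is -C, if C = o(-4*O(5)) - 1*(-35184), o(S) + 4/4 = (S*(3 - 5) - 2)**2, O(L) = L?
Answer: -36627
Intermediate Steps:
o(S) = -1 + (-2 - 2*S)**2 (o(S) = -1 + (S*(3 - 5) - 2)**2 = -1 + (S*(-2) - 2)**2 = -1 + (-2*S - 2)**2 = -1 + (-2 - 2*S)**2)
C = 36627 (C = (-1 + 4*(1 - 4*5)**2) - 1*(-35184) = (-1 + 4*(1 - 20)**2) + 35184 = (-1 + 4*(-19)**2) + 35184 = (-1 + 4*361) + 35184 = (-1 + 1444) + 35184 = 1443 + 35184 = 36627)
-C = -1*36627 = -36627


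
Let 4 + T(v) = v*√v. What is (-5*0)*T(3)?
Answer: 0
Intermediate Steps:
T(v) = -4 + v^(3/2) (T(v) = -4 + v*√v = -4 + v^(3/2))
(-5*0)*T(3) = (-5*0)*(-4 + 3^(3/2)) = 0*(-4 + 3*√3) = 0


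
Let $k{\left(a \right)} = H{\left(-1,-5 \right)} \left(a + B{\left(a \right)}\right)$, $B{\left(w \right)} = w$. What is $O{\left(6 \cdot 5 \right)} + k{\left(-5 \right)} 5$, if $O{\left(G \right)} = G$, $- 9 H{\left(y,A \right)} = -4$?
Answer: $\frac{70}{9} \approx 7.7778$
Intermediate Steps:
$H{\left(y,A \right)} = \frac{4}{9}$ ($H{\left(y,A \right)} = \left(- \frac{1}{9}\right) \left(-4\right) = \frac{4}{9}$)
$k{\left(a \right)} = \frac{8 a}{9}$ ($k{\left(a \right)} = \frac{4 \left(a + a\right)}{9} = \frac{4 \cdot 2 a}{9} = \frac{8 a}{9}$)
$O{\left(6 \cdot 5 \right)} + k{\left(-5 \right)} 5 = 6 \cdot 5 + \frac{8}{9} \left(-5\right) 5 = 30 - \frac{200}{9} = \frac{70}{9}$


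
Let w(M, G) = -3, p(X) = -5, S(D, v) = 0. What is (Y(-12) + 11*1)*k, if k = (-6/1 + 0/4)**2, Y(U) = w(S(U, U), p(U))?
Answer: 288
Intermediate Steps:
Y(U) = -3
k = 36 (k = (-6*1 + 0*(1/4))**2 = (-6 + 0)**2 = (-6)**2 = 36)
(Y(-12) + 11*1)*k = (-3 + 11*1)*36 = (-3 + 11)*36 = 8*36 = 288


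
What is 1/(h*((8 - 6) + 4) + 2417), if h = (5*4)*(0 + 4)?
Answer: 1/2897 ≈ 0.00034518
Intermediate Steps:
h = 80 (h = 20*4 = 80)
1/(h*((8 - 6) + 4) + 2417) = 1/(80*((8 - 6) + 4) + 2417) = 1/(80*(2 + 4) + 2417) = 1/(80*6 + 2417) = 1/(480 + 2417) = 1/2897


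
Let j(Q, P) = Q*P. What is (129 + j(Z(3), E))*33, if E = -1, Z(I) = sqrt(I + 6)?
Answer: 4158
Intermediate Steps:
Z(I) = sqrt(6 + I)
j(Q, P) = P*Q
(129 + j(Z(3), E))*33 = (129 - sqrt(6 + 3))*33 = (129 - sqrt(9))*33 = (129 - 1*3)*33 = (129 - 3)*33 = 126*33 = 4158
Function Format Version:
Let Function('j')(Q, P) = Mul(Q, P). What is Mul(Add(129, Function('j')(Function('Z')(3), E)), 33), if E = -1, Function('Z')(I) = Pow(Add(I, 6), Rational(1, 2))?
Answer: 4158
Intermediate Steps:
Function('Z')(I) = Pow(Add(6, I), Rational(1, 2))
Function('j')(Q, P) = Mul(P, Q)
Mul(Add(129, Function('j')(Function('Z')(3), E)), 33) = Mul(Add(129, Mul(-1, Pow(Add(6, 3), Rational(1, 2)))), 33) = Mul(Add(129, Mul(-1, Pow(9, Rational(1, 2)))), 33) = Mul(Add(129, Mul(-1, 3)), 33) = Mul(Add(129, -3), 33) = Mul(126, 33) = 4158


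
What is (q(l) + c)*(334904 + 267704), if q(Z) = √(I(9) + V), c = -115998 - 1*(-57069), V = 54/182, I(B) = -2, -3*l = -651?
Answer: -35511086832 + 602608*I*√14105/91 ≈ -3.5511e+10 + 7.8647e+5*I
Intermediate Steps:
l = 217 (l = -⅓*(-651) = 217)
V = 27/91 (V = 54*(1/182) = 27/91 ≈ 0.29670)
c = -58929 (c = -115998 + 57069 = -58929)
q(Z) = I*√14105/91 (q(Z) = √(-2 + 27/91) = √(-155/91) = I*√14105/91)
(q(l) + c)*(334904 + 267704) = (I*√14105/91 - 58929)*(334904 + 267704) = (-58929 + I*√14105/91)*602608 = -35511086832 + 602608*I*√14105/91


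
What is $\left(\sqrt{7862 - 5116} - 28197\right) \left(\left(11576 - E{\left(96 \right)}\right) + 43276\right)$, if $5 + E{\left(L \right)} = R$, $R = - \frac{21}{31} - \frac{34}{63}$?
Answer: $- \frac{335663661034}{217} + \frac{107138098 \sqrt{2746}}{1953} \approx -1.544 \cdot 10^{9}$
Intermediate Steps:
$R = - \frac{2377}{1953}$ ($R = \left(-21\right) \frac{1}{31} - \frac{34}{63} = - \frac{21}{31} - \frac{34}{63} = - \frac{2377}{1953} \approx -1.2171$)
$E{\left(L \right)} = - \frac{12142}{1953}$ ($E{\left(L \right)} = -5 - \frac{2377}{1953} = - \frac{12142}{1953}$)
$\left(\sqrt{7862 - 5116} - 28197\right) \left(\left(11576 - E{\left(96 \right)}\right) + 43276\right) = \left(\sqrt{7862 - 5116} - 28197\right) \left(\left(11576 - - \frac{12142}{1953}\right) + 43276\right) = \left(\sqrt{2746} - 28197\right) \left(\left(11576 + \frac{12142}{1953}\right) + 43276\right) = \left(-28197 + \sqrt{2746}\right) \left(\frac{22620070}{1953} + 43276\right) = \left(-28197 + \sqrt{2746}\right) \frac{107138098}{1953} = - \frac{335663661034}{217} + \frac{107138098 \sqrt{2746}}{1953}$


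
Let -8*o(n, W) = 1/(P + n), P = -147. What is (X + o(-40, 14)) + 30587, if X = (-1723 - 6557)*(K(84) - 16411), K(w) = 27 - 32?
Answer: 203388780233/1496 ≈ 1.3595e+8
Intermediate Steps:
K(w) = -5
o(n, W) = -1/(8*(-147 + n))
X = 135924480 (X = (-1723 - 6557)*(-5 - 16411) = -8280*(-16416) = 135924480)
(X + o(-40, 14)) + 30587 = (135924480 - 1/(-1176 + 8*(-40))) + 30587 = (135924480 - 1/(-1176 - 320)) + 30587 = (135924480 - 1/(-1496)) + 30587 = (135924480 - 1*(-1/1496)) + 30587 = (135924480 + 1/1496) + 30587 = 203343022081/1496 + 30587 = 203388780233/1496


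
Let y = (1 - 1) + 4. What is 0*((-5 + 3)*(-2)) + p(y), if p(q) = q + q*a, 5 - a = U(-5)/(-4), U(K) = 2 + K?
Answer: 21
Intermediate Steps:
a = 17/4 (a = 5 - (2 - 5)/(-4) = 5 - (-3)*(-1)/4 = 5 - 1*¾ = 5 - ¾ = 17/4 ≈ 4.2500)
y = 4 (y = 0 + 4 = 4)
p(q) = 21*q/4 (p(q) = q + q*(17/4) = q + 17*q/4 = 21*q/4)
0*((-5 + 3)*(-2)) + p(y) = 0*((-5 + 3)*(-2)) + (21/4)*4 = 0*(-2*(-2)) + 21 = 0*4 + 21 = 0 + 21 = 21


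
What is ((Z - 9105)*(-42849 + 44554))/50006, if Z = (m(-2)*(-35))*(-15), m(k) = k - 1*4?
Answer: -1899525/4546 ≈ -417.85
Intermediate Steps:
m(k) = -4 + k (m(k) = k - 4 = -4 + k)
Z = -3150 (Z = ((-4 - 2)*(-35))*(-15) = -6*(-35)*(-15) = 210*(-15) = -3150)
((Z - 9105)*(-42849 + 44554))/50006 = ((-3150 - 9105)*(-42849 + 44554))/50006 = -12255*1705*(1/50006) = -20894775*1/50006 = -1899525/4546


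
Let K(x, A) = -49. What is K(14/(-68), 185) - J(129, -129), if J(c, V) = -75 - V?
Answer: -103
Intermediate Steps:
K(14/(-68), 185) - J(129, -129) = -49 - (-75 - 1*(-129)) = -49 - (-75 + 129) = -49 - 1*54 = -49 - 54 = -103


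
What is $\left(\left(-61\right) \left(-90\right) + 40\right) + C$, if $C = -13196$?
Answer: $-7666$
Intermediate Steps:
$\left(\left(-61\right) \left(-90\right) + 40\right) + C = \left(\left(-61\right) \left(-90\right) + 40\right) - 13196 = \left(5490 + 40\right) - 13196 = 5530 - 13196 = -7666$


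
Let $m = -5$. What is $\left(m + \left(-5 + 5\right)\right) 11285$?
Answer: $-56425$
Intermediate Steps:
$\left(m + \left(-5 + 5\right)\right) 11285 = \left(-5 + \left(-5 + 5\right)\right) 11285 = \left(-5 + 0\right) 11285 = \left(-5\right) 11285 = -56425$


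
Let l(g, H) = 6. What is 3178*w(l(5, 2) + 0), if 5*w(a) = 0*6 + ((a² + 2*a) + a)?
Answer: 171612/5 ≈ 34322.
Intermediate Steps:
w(a) = a²/5 + 3*a/5 (w(a) = (0*6 + ((a² + 2*a) + a))/5 = (0 + (a² + 3*a))/5 = (a² + 3*a)/5 = a²/5 + 3*a/5)
3178*w(l(5, 2) + 0) = 3178*((6 + 0)*(3 + (6 + 0))/5) = 3178*((⅕)*6*(3 + 6)) = 3178*((⅕)*6*9) = 3178*(54/5) = 171612/5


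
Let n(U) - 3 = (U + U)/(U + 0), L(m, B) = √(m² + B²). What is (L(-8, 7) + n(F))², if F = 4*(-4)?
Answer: (5 + √113)² ≈ 244.30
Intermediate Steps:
L(m, B) = √(B² + m²)
F = -16
n(U) = 5 (n(U) = 3 + (U + U)/(U + 0) = 3 + (2*U)/U = 3 + 2 = 5)
(L(-8, 7) + n(F))² = (√(7² + (-8)²) + 5)² = (√(49 + 64) + 5)² = (√113 + 5)² = (5 + √113)²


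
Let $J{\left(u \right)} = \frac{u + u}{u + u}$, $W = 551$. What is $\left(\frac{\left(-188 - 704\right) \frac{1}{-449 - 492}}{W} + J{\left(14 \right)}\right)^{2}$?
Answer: $\frac{269758700689}{268832917081} \approx 1.0034$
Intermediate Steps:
$J{\left(u \right)} = 1$ ($J{\left(u \right)} = \frac{2 u}{2 u} = 2 u \frac{1}{2 u} = 1$)
$\left(\frac{\left(-188 - 704\right) \frac{1}{-449 - 492}}{W} + J{\left(14 \right)}\right)^{2} = \left(\frac{\left(-188 - 704\right) \frac{1}{-449 - 492}}{551} + 1\right)^{2} = \left(- \frac{892}{-941} \cdot \frac{1}{551} + 1\right)^{2} = \left(\left(-892\right) \left(- \frac{1}{941}\right) \frac{1}{551} + 1\right)^{2} = \left(\frac{892}{941} \cdot \frac{1}{551} + 1\right)^{2} = \left(\frac{892}{518491} + 1\right)^{2} = \left(\frac{519383}{518491}\right)^{2} = \frac{269758700689}{268832917081}$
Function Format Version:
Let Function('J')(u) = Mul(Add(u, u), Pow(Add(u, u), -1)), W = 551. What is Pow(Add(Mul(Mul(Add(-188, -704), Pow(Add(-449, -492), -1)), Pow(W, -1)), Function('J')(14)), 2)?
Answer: Rational(269758700689, 268832917081) ≈ 1.0034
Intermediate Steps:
Function('J')(u) = 1 (Function('J')(u) = Mul(Mul(2, u), Pow(Mul(2, u), -1)) = Mul(Mul(2, u), Mul(Rational(1, 2), Pow(u, -1))) = 1)
Pow(Add(Mul(Mul(Add(-188, -704), Pow(Add(-449, -492), -1)), Pow(W, -1)), Function('J')(14)), 2) = Pow(Add(Mul(Mul(Add(-188, -704), Pow(Add(-449, -492), -1)), Pow(551, -1)), 1), 2) = Pow(Add(Mul(Mul(-892, Pow(-941, -1)), Rational(1, 551)), 1), 2) = Pow(Add(Mul(Mul(-892, Rational(-1, 941)), Rational(1, 551)), 1), 2) = Pow(Add(Mul(Rational(892, 941), Rational(1, 551)), 1), 2) = Pow(Add(Rational(892, 518491), 1), 2) = Pow(Rational(519383, 518491), 2) = Rational(269758700689, 268832917081)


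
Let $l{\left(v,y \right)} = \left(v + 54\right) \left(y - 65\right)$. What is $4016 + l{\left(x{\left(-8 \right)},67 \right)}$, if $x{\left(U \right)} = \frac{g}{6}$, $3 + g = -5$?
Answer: $\frac{12364}{3} \approx 4121.3$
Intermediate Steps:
$g = -8$ ($g = -3 - 5 = -8$)
$x{\left(U \right)} = - \frac{4}{3}$ ($x{\left(U \right)} = - \frac{8}{6} = \left(-8\right) \frac{1}{6} = - \frac{4}{3}$)
$l{\left(v,y \right)} = \left(-65 + y\right) \left(54 + v\right)$ ($l{\left(v,y \right)} = \left(54 + v\right) \left(-65 + y\right) = \left(-65 + y\right) \left(54 + v\right)$)
$4016 + l{\left(x{\left(-8 \right)},67 \right)} = 4016 - - \frac{316}{3} = 4016 + \left(-3510 + \frac{260}{3} + 3618 - \frac{268}{3}\right) = 4016 + \frac{316}{3} = \frac{12364}{3}$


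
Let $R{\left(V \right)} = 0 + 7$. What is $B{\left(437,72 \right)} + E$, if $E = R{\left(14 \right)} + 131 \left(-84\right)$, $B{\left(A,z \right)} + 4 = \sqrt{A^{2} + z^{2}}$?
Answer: $-11001 + \sqrt{196153} \approx -10558.0$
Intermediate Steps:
$R{\left(V \right)} = 7$
$B{\left(A,z \right)} = -4 + \sqrt{A^{2} + z^{2}}$
$E = -10997$ ($E = 7 + 131 \left(-84\right) = 7 - 11004 = -10997$)
$B{\left(437,72 \right)} + E = \left(-4 + \sqrt{437^{2} + 72^{2}}\right) - 10997 = \left(-4 + \sqrt{190969 + 5184}\right) - 10997 = \left(-4 + \sqrt{196153}\right) - 10997 = -11001 + \sqrt{196153}$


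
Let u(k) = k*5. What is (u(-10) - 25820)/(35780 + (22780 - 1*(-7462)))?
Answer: -12935/33011 ≈ -0.39184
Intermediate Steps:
u(k) = 5*k
(u(-10) - 25820)/(35780 + (22780 - 1*(-7462))) = (5*(-10) - 25820)/(35780 + (22780 - 1*(-7462))) = (-50 - 25820)/(35780 + (22780 + 7462)) = -25870/(35780 + 30242) = -25870/66022 = -25870*1/66022 = -12935/33011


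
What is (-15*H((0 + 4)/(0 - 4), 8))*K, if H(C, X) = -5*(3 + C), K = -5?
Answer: -750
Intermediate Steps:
H(C, X) = -15 - 5*C
(-15*H((0 + 4)/(0 - 4), 8))*K = -15*(-15 - 5*(0 + 4)/(0 - 4))*(-5) = -15*(-15 - 20/(-4))*(-5) = -15*(-15 - 20*(-1)/4)*(-5) = -15*(-15 - 5*(-1))*(-5) = -15*(-15 + 5)*(-5) = -15*(-10)*(-5) = 150*(-5) = -750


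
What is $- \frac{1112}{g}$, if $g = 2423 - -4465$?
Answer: $- \frac{139}{861} \approx -0.16144$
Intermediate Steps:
$g = 6888$ ($g = 2423 + 4465 = 6888$)
$- \frac{1112}{g} = - \frac{1112}{6888} = \left(-1112\right) \frac{1}{6888} = - \frac{139}{861}$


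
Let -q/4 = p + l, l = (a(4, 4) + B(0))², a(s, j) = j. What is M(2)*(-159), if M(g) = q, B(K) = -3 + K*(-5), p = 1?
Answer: 1272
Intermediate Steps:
B(K) = -3 - 5*K
l = 1 (l = (4 + (-3 - 5*0))² = (4 + (-3 + 0))² = (4 - 3)² = 1² = 1)
q = -8 (q = -4*(1 + 1) = -4*2 = -8)
M(g) = -8
M(2)*(-159) = -8*(-159) = 1272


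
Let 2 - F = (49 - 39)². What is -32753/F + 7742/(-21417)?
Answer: 100101755/299838 ≈ 333.85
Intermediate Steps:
F = -98 (F = 2 - (49 - 39)² = 2 - 1*10² = 2 - 1*100 = 2 - 100 = -98)
-32753/F + 7742/(-21417) = -32753/(-98) + 7742/(-21417) = -32753*(-1/98) + 7742*(-1/21417) = 4679/14 - 7742/21417 = 100101755/299838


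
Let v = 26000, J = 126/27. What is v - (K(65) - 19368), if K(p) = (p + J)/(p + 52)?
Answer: 15923959/351 ≈ 45367.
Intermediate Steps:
J = 14/3 (J = 126*(1/27) = 14/3 ≈ 4.6667)
K(p) = (14/3 + p)/(52 + p) (K(p) = (p + 14/3)/(p + 52) = (14/3 + p)/(52 + p))
v - (K(65) - 19368) = 26000 - ((14/3 + 65)/(52 + 65) - 19368) = 26000 - ((209/3)/117 - 19368) = 26000 - ((1/117)*(209/3) - 19368) = 26000 - (209/351 - 19368) = 26000 - 1*(-6797959/351) = 26000 + 6797959/351 = 15923959/351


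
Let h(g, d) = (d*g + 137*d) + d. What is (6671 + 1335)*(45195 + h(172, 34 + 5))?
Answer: 458623710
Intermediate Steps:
h(g, d) = 138*d + d*g (h(g, d) = (137*d + d*g) + d = 138*d + d*g)
(6671 + 1335)*(45195 + h(172, 34 + 5)) = (6671 + 1335)*(45195 + (34 + 5)*(138 + 172)) = 8006*(45195 + 39*310) = 8006*(45195 + 12090) = 8006*57285 = 458623710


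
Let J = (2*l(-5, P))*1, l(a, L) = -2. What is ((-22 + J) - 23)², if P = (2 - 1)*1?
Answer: 2401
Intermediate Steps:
P = 1 (P = 1*1 = 1)
J = -4 (J = (2*(-2))*1 = -4*1 = -4)
((-22 + J) - 23)² = ((-22 - 4) - 23)² = (-26 - 23)² = (-49)² = 2401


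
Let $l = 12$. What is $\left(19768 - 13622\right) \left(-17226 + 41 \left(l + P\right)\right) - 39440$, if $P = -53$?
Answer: $-116241862$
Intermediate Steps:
$\left(19768 - 13622\right) \left(-17226 + 41 \left(l + P\right)\right) - 39440 = \left(19768 - 13622\right) \left(-17226 + 41 \left(12 - 53\right)\right) - 39440 = 6146 \left(-17226 + 41 \left(-41\right)\right) - 39440 = 6146 \left(-17226 - 1681\right) - 39440 = 6146 \left(-18907\right) - 39440 = -116202422 - 39440 = -116241862$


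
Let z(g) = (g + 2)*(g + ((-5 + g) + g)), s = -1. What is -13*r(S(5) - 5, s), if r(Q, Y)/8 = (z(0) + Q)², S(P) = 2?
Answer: -17576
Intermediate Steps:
z(g) = (-5 + 3*g)*(2 + g) (z(g) = (2 + g)*(g + (-5 + 2*g)) = (2 + g)*(-5 + 3*g) = (-5 + 3*g)*(2 + g))
r(Q, Y) = 8*(-10 + Q)² (r(Q, Y) = 8*((-10 + 0 + 3*0²) + Q)² = 8*((-10 + 0 + 3*0) + Q)² = 8*((-10 + 0 + 0) + Q)² = 8*(-10 + Q)²)
-13*r(S(5) - 5, s) = -104*(-10 + (2 - 5))² = -104*(-10 - 3)² = -104*(-13)² = -104*169 = -13*1352 = -17576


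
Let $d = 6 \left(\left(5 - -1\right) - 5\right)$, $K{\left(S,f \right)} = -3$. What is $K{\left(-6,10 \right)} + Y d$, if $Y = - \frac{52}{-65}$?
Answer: $\frac{9}{5} \approx 1.8$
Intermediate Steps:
$Y = \frac{4}{5}$ ($Y = \left(-52\right) \left(- \frac{1}{65}\right) = \frac{4}{5} \approx 0.8$)
$d = 6$ ($d = 6 \left(\left(5 + 1\right) - 5\right) = 6 \left(6 - 5\right) = 6 \cdot 1 = 6$)
$K{\left(-6,10 \right)} + Y d = -3 + \frac{4}{5} \cdot 6 = -3 + \frac{24}{5} = \frac{9}{5}$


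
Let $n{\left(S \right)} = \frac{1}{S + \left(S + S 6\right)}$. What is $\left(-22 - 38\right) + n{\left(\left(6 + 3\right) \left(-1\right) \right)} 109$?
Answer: $- \frac{4429}{72} \approx -61.514$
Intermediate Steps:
$n{\left(S \right)} = \frac{1}{8 S}$ ($n{\left(S \right)} = \frac{1}{S + \left(S + 6 S\right)} = \frac{1}{S + 7 S} = \frac{1}{8 S}$)
$\left(-22 - 38\right) + n{\left(\left(6 + 3\right) \left(-1\right) \right)} 109 = \left(-22 - 38\right) + \frac{1}{8 \left(6 + 3\right) \left(-1\right)} 109 = \left(-22 - 38\right) + \frac{1}{8 \cdot 9 \left(-1\right)} 109 = -60 + \frac{1}{8 \left(-9\right)} 109 = -60 + \frac{1}{8} \left(- \frac{1}{9}\right) 109 = -60 - \frac{109}{72} = - \frac{4429}{72}$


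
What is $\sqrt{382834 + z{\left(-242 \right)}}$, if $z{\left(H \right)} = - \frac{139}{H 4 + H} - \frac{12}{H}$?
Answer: $\frac{\sqrt{4632293390}}{110} \approx 618.74$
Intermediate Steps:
$z{\left(H \right)} = - \frac{199}{5 H}$ ($z{\left(H \right)} = - \frac{139}{4 H + H} - \frac{12}{H} = - \frac{139}{5 H} - \frac{12}{H} = - \frac{199}{5 H}$)
$\sqrt{382834 + z{\left(-242 \right)}} = \sqrt{382834 - \frac{199}{5 \left(-242\right)}} = \sqrt{382834 - - \frac{199}{1210}} = \sqrt{382834 + \frac{199}{1210}} = \sqrt{\frac{463229339}{1210}} = \frac{\sqrt{4632293390}}{110}$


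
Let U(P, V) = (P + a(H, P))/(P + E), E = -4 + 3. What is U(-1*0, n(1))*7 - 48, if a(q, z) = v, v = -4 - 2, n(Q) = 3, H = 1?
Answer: -6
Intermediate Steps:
v = -6
E = -1
a(q, z) = -6
U(P, V) = (-6 + P)/(-1 + P) (U(P, V) = (P - 6)/(P - 1) = (-6 + P)/(-1 + P))
U(-1*0, n(1))*7 - 48 = ((-6 - 1*0)/(-1 - 1*0))*7 - 48 = ((-6 + 0)/(-1 + 0))*7 - 48 = (-6/(-1))*7 - 48 = -1*(-6)*7 - 48 = 6*7 - 48 = 42 - 48 = -6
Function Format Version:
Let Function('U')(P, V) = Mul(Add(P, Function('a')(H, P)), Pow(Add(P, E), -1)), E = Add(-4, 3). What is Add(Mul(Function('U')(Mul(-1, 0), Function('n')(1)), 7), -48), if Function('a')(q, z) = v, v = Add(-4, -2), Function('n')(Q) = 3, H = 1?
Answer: -6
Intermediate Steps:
v = -6
E = -1
Function('a')(q, z) = -6
Function('U')(P, V) = Mul(Pow(Add(-1, P), -1), Add(-6, P)) (Function('U')(P, V) = Mul(Add(P, -6), Pow(Add(P, -1), -1)) = Mul(Add(-6, P), Pow(Add(-1, P), -1)) = Mul(Pow(Add(-1, P), -1), Add(-6, P)))
Add(Mul(Function('U')(Mul(-1, 0), Function('n')(1)), 7), -48) = Add(Mul(Mul(Pow(Add(-1, Mul(-1, 0)), -1), Add(-6, Mul(-1, 0))), 7), -48) = Add(Mul(Mul(Pow(Add(-1, 0), -1), Add(-6, 0)), 7), -48) = Add(Mul(Mul(Pow(-1, -1), -6), 7), -48) = Add(Mul(Mul(-1, -6), 7), -48) = Add(Mul(6, 7), -48) = Add(42, -48) = -6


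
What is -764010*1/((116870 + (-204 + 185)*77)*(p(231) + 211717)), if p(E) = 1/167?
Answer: -1417663/45337947702 ≈ -3.1269e-5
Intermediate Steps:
p(E) = 1/167
-764010*1/((116870 + (-204 + 185)*77)*(p(231) + 211717)) = -764010*1/((116870 + (-204 + 185)*77)*(1/167 + 211717)) = -764010*167/(35356740*(116870 - 19*77)) = -764010*167/(35356740*(116870 - 1463)) = -764010/(115407*(35356740/167)) = -764010/4080415293180/167 = -764010*167/4080415293180 = -1417663/45337947702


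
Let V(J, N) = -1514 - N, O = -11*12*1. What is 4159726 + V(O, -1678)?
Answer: 4159890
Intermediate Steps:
O = -132 (O = -132*1 = -132)
4159726 + V(O, -1678) = 4159726 + (-1514 - 1*(-1678)) = 4159726 + (-1514 + 1678) = 4159726 + 164 = 4159890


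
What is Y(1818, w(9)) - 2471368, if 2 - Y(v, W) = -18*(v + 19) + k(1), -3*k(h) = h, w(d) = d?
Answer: -7314899/3 ≈ -2.4383e+6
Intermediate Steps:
k(h) = -h/3
Y(v, W) = 1033/3 + 18*v (Y(v, W) = 2 - (-18*(v + 19) - 1/3*1) = 2 - (-18*(19 + v) - 1/3) = 2 - ((-342 - 18*v) - 1/3) = 2 - (-1027/3 - 18*v) = 2 + (1027/3 + 18*v) = 1033/3 + 18*v)
Y(1818, w(9)) - 2471368 = (1033/3 + 18*1818) - 2471368 = (1033/3 + 32724) - 2471368 = 99205/3 - 2471368 = -7314899/3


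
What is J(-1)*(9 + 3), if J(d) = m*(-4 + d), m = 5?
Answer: -300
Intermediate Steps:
J(d) = -20 + 5*d (J(d) = 5*(-4 + d) = -20 + 5*d)
J(-1)*(9 + 3) = (-20 + 5*(-1))*(9 + 3) = (-20 - 5)*12 = -25*12 = -300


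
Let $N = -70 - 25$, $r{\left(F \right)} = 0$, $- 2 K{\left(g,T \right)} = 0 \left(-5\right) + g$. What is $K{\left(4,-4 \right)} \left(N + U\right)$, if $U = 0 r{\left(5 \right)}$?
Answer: $190$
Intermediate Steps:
$K{\left(g,T \right)} = - \frac{g}{2}$ ($K{\left(g,T \right)} = - \frac{0 \left(-5\right) + g}{2} = - \frac{0 + g}{2} = - \frac{g}{2}$)
$U = 0$ ($U = 0 \cdot 0 = 0$)
$N = -95$
$K{\left(4,-4 \right)} \left(N + U\right) = \left(- \frac{1}{2}\right) 4 \left(-95 + 0\right) = \left(-2\right) \left(-95\right) = 190$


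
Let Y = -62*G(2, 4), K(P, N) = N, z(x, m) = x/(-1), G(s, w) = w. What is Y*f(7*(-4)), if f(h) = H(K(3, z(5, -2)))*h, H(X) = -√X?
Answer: -6944*I*√5 ≈ -15527.0*I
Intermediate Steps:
z(x, m) = -x (z(x, m) = x*(-1) = -x)
f(h) = -I*h*√5 (f(h) = (-√(-1*5))*h = (-√(-5))*h = (-I*√5)*h = -I*h*√5)
Y = -248 (Y = -62*4 = -248)
Y*f(7*(-4)) = -(-248)*I*7*(-4)*√5 = -(-248)*I*(-28)*√5 = -6944*I*√5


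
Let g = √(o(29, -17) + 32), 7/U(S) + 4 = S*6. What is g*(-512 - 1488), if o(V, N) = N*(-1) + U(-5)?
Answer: -1000*√56406/17 ≈ -13971.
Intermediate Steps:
U(S) = 7/(-4 + 6*S) (U(S) = 7/(-4 + S*6) = 7/(-4 + 6*S))
o(V, N) = -7/34 - N (o(V, N) = N*(-1) + 7/(2*(-2 + 3*(-5))) = -N + 7/(2*(-2 - 15)) = -N + (7/2)/(-17) = -N + (7/2)*(-1/17) = -N - 7/34 = -7/34 - N)
g = √56406/34 (g = √((-7/34 - 1*(-17)) + 32) = √((-7/34 + 17) + 32) = √(571/34 + 32) = √(1659/34) = √56406/34 ≈ 6.9853)
g*(-512 - 1488) = (√56406/34)*(-512 - 1488) = (√56406/34)*(-2000) = -1000*√56406/17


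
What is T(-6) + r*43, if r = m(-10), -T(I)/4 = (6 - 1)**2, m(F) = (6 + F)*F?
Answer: 1620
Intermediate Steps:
m(F) = F*(6 + F)
T(I) = -100 (T(I) = -4*(6 - 1)**2 = -4*5**2 = -4*25 = -100)
r = 40 (r = -10*(6 - 10) = -10*(-4) = 40)
T(-6) + r*43 = -100 + 40*43 = -100 + 1720 = 1620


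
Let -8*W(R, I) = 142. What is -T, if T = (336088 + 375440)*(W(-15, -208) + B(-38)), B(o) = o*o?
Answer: -1014816810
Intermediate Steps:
W(R, I) = -71/4 (W(R, I) = -⅛*142 = -71/4)
B(o) = o²
T = 1014816810 (T = (336088 + 375440)*(-71/4 + (-38)²) = 711528*(-71/4 + 1444) = 711528*(5705/4) = 1014816810)
-T = -1*1014816810 = -1014816810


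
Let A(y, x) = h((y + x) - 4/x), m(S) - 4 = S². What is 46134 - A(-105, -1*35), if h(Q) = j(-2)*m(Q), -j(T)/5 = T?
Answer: -36648602/245 ≈ -1.4959e+5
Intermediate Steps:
j(T) = -5*T
m(S) = 4 + S²
h(Q) = 40 + 10*Q² (h(Q) = (-5*(-2))*(4 + Q²) = 10*(4 + Q²) = 40 + 10*Q²)
A(y, x) = 40 + 10*(x + y - 4/x)² (A(y, x) = 40 + 10*((y + x) - 4/x)² = 40 + 10*((x + y) - 4/x)² = 40 + 10*(x + y - 4/x)²)
46134 - A(-105, -1*35) = 46134 - (40 + 10*(-4 + (-1*35)² - 1*35*(-105))²/(-1*35)²) = 46134 - (40 + 10*(-4 + (-35)² - 35*(-105))²/(-35)²) = 46134 - (40 + 10*(1/1225)*(-4 + 1225 + 3675)²) = 46134 - (40 + 10*(1/1225)*4896²) = 46134 - (40 + 10*(1/1225)*23970816) = 46134 - (40 + 47941632/245) = 46134 - 1*47951432/245 = 46134 - 47951432/245 = -36648602/245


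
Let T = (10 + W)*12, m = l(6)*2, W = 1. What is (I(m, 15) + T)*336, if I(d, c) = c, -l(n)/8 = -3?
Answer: 49392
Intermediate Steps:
l(n) = 24 (l(n) = -8*(-3) = 24)
m = 48 (m = 24*2 = 48)
T = 132 (T = (10 + 1)*12 = 11*12 = 132)
(I(m, 15) + T)*336 = (15 + 132)*336 = 147*336 = 49392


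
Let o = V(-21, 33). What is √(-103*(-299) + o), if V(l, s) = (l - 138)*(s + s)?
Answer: √20303 ≈ 142.49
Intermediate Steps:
V(l, s) = 2*s*(-138 + l) (V(l, s) = (-138 + l)*(2*s) = 2*s*(-138 + l))
o = -10494 (o = 2*33*(-138 - 21) = 2*33*(-159) = -10494)
√(-103*(-299) + o) = √(-103*(-299) - 10494) = √(30797 - 10494) = √20303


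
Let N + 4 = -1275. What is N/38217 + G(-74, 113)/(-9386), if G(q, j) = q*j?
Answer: 153782930/179352381 ≈ 0.85743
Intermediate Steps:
N = -1279 (N = -4 - 1275 = -1279)
G(q, j) = j*q
N/38217 + G(-74, 113)/(-9386) = -1279/38217 + (113*(-74))/(-9386) = -1279*1/38217 - 8362*(-1/9386) = -1279/38217 + 4181/4693 = 153782930/179352381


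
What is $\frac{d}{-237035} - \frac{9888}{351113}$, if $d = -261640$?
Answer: $\frac{17904280648}{16645213991} \approx 1.0756$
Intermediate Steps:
$\frac{d}{-237035} - \frac{9888}{351113} = - \frac{261640}{-237035} - \frac{9888}{351113} = \left(-261640\right) \left(- \frac{1}{237035}\right) - \frac{9888}{351113} = \frac{52328}{47407} - \frac{9888}{351113} = \frac{17904280648}{16645213991}$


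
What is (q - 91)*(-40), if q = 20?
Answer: 2840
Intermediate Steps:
(q - 91)*(-40) = (20 - 91)*(-40) = -71*(-40) = 2840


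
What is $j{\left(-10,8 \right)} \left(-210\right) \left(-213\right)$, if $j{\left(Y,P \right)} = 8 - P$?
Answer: $0$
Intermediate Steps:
$j{\left(-10,8 \right)} \left(-210\right) \left(-213\right) = \left(8 - 8\right) \left(-210\right) \left(-213\right) = 0 \left(-210\right) \left(-213\right) = 0 \left(-213\right) = 0$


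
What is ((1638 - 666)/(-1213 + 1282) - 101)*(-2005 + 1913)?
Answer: 7996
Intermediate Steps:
((1638 - 666)/(-1213 + 1282) - 101)*(-2005 + 1913) = (972/69 - 101)*(-92) = (972*(1/69) - 101)*(-92) = (324/23 - 101)*(-92) = -1999/23*(-92) = 7996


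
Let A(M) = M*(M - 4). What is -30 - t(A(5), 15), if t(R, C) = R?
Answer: -35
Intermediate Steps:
A(M) = M*(-4 + M)
-30 - t(A(5), 15) = -30 - 5*(-4 + 5) = -30 - 5 = -35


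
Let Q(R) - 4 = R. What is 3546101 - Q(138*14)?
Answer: 3544165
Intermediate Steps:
Q(R) = 4 + R
3546101 - Q(138*14) = 3546101 - (4 + 138*14) = 3546101 - (4 + 1932) = 3546101 - 1*1936 = 3546101 - 1936 = 3544165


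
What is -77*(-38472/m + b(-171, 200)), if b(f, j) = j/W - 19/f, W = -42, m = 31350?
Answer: 1934881/4275 ≈ 452.60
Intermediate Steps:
b(f, j) = -19/f - j/42 (b(f, j) = j/(-42) - 19/f = j*(-1/42) - 19/f = -j/42 - 19/f = -19/f - j/42)
-77*(-38472/m + b(-171, 200)) = -77*(-38472/31350 + (-19/(-171) - 1/42*200)) = -77*(-38472*1/31350 + (-19*(-1/171) - 100/21)) = -77*(-6412/5225 + (1/9 - 100/21)) = -77*(-6412/5225 - 293/63) = -77*(-1934881/329175) = 1934881/4275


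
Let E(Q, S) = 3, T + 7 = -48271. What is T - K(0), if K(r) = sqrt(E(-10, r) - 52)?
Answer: -48278 - 7*I ≈ -48278.0 - 7.0*I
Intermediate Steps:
T = -48278 (T = -7 - 48271 = -48278)
K(r) = 7*I (K(r) = sqrt(3 - 52) = sqrt(-49) = 7*I)
T - K(0) = -48278 - 7*I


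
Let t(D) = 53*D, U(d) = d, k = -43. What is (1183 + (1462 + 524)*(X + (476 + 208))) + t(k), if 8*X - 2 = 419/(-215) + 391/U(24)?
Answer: 9366329539/6880 ≈ 1.3614e+6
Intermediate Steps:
X = 84329/41280 (X = 1/4 + (419/(-215) + 391/24)/8 = 1/4 + (419*(-1/215) + 391*(1/24))/8 = 1/4 + (-419/215 + 391/24)/8 = 1/4 + (1/8)*(74009/5160) = 1/4 + 74009/41280 = 84329/41280 ≈ 2.0429)
(1183 + (1462 + 524)*(X + (476 + 208))) + t(k) = (1183 + (1462 + 524)*(84329/41280 + (476 + 208))) + 53*(-43) = (1183 + 1986*(84329/41280 + 684)) - 2279 = (1183 + 1986*(28319849/41280)) - 2279 = (1183 + 9373870019/6880) - 2279 = 9382009059/6880 - 2279 = 9366329539/6880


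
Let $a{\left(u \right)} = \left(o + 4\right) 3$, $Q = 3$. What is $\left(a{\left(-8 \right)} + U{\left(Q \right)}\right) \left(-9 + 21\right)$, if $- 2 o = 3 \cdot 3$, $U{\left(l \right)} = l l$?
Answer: $90$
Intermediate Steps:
$U{\left(l \right)} = l^{2}$
$o = - \frac{9}{2}$ ($o = - \frac{3 \cdot 3}{2} = \left(- \frac{1}{2}\right) 9 = - \frac{9}{2} \approx -4.5$)
$a{\left(u \right)} = - \frac{3}{2}$ ($a{\left(u \right)} = \left(- \frac{9}{2} + 4\right) 3 = \left(- \frac{1}{2}\right) 3 = - \frac{3}{2}$)
$\left(a{\left(-8 \right)} + U{\left(Q \right)}\right) \left(-9 + 21\right) = \left(- \frac{3}{2} + 3^{2}\right) \left(-9 + 21\right) = \left(- \frac{3}{2} + 9\right) 12 = \frac{15}{2} \cdot 12 = 90$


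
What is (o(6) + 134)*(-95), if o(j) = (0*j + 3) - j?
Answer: -12445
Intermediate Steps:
o(j) = 3 - j (o(j) = (0 + 3) - j = 3 - j)
(o(6) + 134)*(-95) = ((3 - 1*6) + 134)*(-95) = ((3 - 6) + 134)*(-95) = (-3 + 134)*(-95) = 131*(-95) = -12445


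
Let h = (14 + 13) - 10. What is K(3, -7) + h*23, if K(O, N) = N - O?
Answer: 381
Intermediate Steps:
h = 17 (h = 27 - 10 = 17)
K(3, -7) + h*23 = (-7 - 1*3) + 17*23 = (-7 - 3) + 391 = -10 + 391 = 381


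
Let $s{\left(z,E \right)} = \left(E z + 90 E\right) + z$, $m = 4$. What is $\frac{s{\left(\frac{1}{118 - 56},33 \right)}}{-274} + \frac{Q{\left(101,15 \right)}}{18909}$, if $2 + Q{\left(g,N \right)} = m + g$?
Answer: $- \frac{1740398201}{160613046} \approx -10.836$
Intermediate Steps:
$Q{\left(g,N \right)} = 2 + g$ ($Q{\left(g,N \right)} = -2 + \left(4 + g\right) = 2 + g$)
$s{\left(z,E \right)} = z + 90 E + E z$ ($s{\left(z,E \right)} = \left(90 E + E z\right) + z = z + 90 E + E z$)
$\frac{s{\left(\frac{1}{118 - 56},33 \right)}}{-274} + \frac{Q{\left(101,15 \right)}}{18909} = \frac{\frac{1}{118 - 56} + 90 \cdot 33 + \frac{33}{118 - 56}}{-274} + \frac{2 + 101}{18909} = \left(\frac{1}{62} + 2970 + \frac{33}{62}\right) \left(- \frac{1}{274}\right) + 103 \cdot \frac{1}{18909} = \left(\frac{1}{62} + 2970 + 33 \cdot \frac{1}{62}\right) \left(- \frac{1}{274}\right) + \frac{103}{18909} = \left(\frac{1}{62} + 2970 + \frac{33}{62}\right) \left(- \frac{1}{274}\right) + \frac{103}{18909} = \frac{92087}{31} \left(- \frac{1}{274}\right) + \frac{103}{18909} = - \frac{92087}{8494} + \frac{103}{18909} = - \frac{1740398201}{160613046}$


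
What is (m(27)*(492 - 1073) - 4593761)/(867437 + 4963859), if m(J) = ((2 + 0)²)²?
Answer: -4603057/5831296 ≈ -0.78937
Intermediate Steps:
m(J) = 16 (m(J) = (2²)² = 4² = 16)
(m(27)*(492 - 1073) - 4593761)/(867437 + 4963859) = (16*(492 - 1073) - 4593761)/(867437 + 4963859) = (16*(-581) - 4593761)/5831296 = (-9296 - 4593761)*(1/5831296) = -4603057*1/5831296 = -4603057/5831296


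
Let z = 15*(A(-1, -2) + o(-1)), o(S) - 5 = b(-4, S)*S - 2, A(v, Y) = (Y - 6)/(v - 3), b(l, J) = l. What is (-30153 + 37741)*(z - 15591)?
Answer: -117280128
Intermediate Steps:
A(v, Y) = (-6 + Y)/(-3 + v)
o(S) = 3 - 4*S (o(S) = 5 + (-4*S - 2) = 5 + (-2 - 4*S) = 3 - 4*S)
z = 135 (z = 15*((-6 - 2)/(-3 - 1) + (3 - 4*(-1))) = 15*(-8/(-4) + (3 + 4)) = 15*(-¼*(-8) + 7) = 15*(2 + 7) = 15*9 = 135)
(-30153 + 37741)*(z - 15591) = (-30153 + 37741)*(135 - 15591) = 7588*(-15456) = -117280128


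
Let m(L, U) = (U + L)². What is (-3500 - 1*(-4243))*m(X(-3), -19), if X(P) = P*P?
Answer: 74300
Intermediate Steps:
X(P) = P²
m(L, U) = (L + U)²
(-3500 - 1*(-4243))*m(X(-3), -19) = (-3500 - 1*(-4243))*((-3)² - 19)² = (-3500 + 4243)*(9 - 19)² = 743*(-10)² = 743*100 = 74300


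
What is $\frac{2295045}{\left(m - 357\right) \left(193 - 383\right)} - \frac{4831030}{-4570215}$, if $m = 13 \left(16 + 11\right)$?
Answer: $\frac{139924752785}{69467268} \approx 2014.3$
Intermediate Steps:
$m = 351$ ($m = 13 \cdot 27 = 351$)
$\frac{2295045}{\left(m - 357\right) \left(193 - 383\right)} - \frac{4831030}{-4570215} = \frac{2295045}{\left(351 - 357\right) \left(193 - 383\right)} - \frac{4831030}{-4570215} = \frac{2295045}{\left(-6\right) \left(193 - 383\right)} - - \frac{966206}{914043} = \frac{2295045}{\left(-6\right) \left(-190\right)} + \frac{966206}{914043} = \frac{2295045}{1140} + \frac{966206}{914043} = 2295045 \cdot \frac{1}{1140} + \frac{966206}{914043} = \frac{153003}{76} + \frac{966206}{914043} = \frac{139924752785}{69467268}$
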